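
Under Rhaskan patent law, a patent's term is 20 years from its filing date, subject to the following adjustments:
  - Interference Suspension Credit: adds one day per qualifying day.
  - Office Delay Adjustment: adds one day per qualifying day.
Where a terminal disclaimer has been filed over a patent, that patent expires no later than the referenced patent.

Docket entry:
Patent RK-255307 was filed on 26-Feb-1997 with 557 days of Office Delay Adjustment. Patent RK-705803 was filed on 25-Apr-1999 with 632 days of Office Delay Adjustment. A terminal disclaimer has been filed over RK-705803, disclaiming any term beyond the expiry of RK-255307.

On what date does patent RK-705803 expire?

2018-09-06

Natural term of RK-705803:
  Base: filing + 20 years → 25 April 2019.
  Office Delay Adjustment: +632 days → 16 January 2021.
Expiry of referenced patent RK-255307:
  Base: filing + 20 years → 26 February 2017.
  Office Delay Adjustment: +557 days → 6 September 2018.
Terminal disclaimer: RK-705803 expires on the earlier of 16 January 2021 and 6 September 2018.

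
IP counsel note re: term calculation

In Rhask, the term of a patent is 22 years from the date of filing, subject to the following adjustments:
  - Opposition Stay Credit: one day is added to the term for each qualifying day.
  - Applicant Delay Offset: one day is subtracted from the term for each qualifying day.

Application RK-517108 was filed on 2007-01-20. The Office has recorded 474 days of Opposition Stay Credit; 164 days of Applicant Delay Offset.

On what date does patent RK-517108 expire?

2029-11-26

Base term: filing date + 22 years → 20 January 2029.
Opposition Stay Credit: +474 days → 9 May 2030.
Applicant Delay Offset: −164 days → 26 November 2029.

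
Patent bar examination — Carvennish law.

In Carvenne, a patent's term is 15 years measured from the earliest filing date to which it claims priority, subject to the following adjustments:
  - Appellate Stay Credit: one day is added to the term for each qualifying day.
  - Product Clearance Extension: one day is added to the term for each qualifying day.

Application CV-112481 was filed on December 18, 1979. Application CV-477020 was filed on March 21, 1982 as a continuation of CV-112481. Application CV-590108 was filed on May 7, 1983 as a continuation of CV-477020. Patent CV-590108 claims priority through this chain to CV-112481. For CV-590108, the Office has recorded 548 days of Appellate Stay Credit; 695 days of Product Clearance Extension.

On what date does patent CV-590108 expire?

Earliest priority filing: 18 December 1979.
Base term: 18 December 1979 + 15 years → 18 December 1994.
Appellate Stay Credit: +548 days → 18 June 1996.
Product Clearance Extension: +695 days → 14 May 1998.

1998-05-14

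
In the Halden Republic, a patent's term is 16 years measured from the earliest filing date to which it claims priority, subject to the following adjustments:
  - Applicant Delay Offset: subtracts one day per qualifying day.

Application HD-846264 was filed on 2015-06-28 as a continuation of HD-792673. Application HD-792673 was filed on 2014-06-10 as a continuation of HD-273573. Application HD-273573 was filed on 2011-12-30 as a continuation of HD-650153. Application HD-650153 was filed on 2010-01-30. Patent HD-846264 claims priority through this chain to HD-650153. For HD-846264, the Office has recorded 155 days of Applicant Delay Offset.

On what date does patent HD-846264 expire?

August 28, 2025

Earliest priority filing: 30 January 2010.
Base term: 30 January 2010 + 16 years → 30 January 2026.
Applicant Delay Offset: −155 days → 28 August 2025.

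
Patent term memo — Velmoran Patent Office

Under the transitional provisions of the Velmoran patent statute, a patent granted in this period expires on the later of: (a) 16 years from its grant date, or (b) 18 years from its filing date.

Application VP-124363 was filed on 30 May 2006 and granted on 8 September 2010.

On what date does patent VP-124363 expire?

2026-09-08

(a) grant + 16 years → 8 September 2026.
(b) filing + 18 years → 30 May 2024.
Later of the two: 8 September 2026.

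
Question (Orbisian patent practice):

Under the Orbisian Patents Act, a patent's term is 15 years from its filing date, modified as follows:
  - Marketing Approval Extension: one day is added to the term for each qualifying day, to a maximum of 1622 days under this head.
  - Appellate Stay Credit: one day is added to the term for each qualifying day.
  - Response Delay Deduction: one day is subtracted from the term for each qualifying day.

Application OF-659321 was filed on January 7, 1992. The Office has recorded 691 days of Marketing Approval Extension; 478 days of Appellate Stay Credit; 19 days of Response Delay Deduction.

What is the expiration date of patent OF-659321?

Base term: filing date + 15 years → 7 January 2007.
Marketing Approval Extension: 691 days (within the 1622-day cap) → +691 days → 28 November 2008.
Appellate Stay Credit: +478 days → 21 March 2010.
Response Delay Deduction: −19 days → 2 March 2010.

March 2, 2010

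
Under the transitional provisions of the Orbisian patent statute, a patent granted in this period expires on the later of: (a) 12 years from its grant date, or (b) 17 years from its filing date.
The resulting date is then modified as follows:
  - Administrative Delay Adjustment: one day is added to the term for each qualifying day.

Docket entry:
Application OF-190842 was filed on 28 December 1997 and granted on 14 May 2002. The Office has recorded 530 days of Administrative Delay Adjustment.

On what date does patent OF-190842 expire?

(a) grant + 12 years → 14 May 2014.
(b) filing + 17 years → 28 December 2014.
Later of the two: 28 December 2014.
Administrative Delay Adjustment: +530 days → 10 June 2016.

June 10, 2016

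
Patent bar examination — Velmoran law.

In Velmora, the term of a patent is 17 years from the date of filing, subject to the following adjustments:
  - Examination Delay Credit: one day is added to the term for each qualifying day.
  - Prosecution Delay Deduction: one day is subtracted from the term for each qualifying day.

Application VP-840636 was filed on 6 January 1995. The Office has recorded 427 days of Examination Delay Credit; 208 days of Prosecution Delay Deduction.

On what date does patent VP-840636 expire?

2012-08-12

Base term: filing date + 17 years → 6 January 2012.
Examination Delay Credit: +427 days → 8 March 2013.
Prosecution Delay Deduction: −208 days → 12 August 2012.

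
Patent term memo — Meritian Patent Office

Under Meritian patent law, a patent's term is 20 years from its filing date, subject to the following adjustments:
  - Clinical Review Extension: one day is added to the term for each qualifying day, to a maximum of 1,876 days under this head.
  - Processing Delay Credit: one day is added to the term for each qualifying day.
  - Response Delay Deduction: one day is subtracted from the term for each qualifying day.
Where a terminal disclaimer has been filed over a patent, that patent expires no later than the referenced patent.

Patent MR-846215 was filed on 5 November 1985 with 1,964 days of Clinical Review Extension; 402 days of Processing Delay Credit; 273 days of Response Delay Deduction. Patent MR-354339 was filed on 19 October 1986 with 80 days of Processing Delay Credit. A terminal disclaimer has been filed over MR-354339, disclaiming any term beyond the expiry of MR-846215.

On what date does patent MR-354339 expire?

2007-01-07

Natural term of MR-354339:
  Base: filing + 20 years → 19 October 2006.
  Processing Delay Credit: +80 days → 7 January 2007.
Expiry of referenced patent MR-846215:
  Base: filing + 20 years → 5 November 2005.
  Clinical Review Extension: 1964 days claimed exceeds the 1876-day cap, so +1876 days → 25 December 2010.
  Processing Delay Credit: +402 days → 31 January 2012.
  Response Delay Deduction: −273 days → 3 May 2011.
Terminal disclaimer: MR-354339 expires on the earlier of 7 January 2007 and 3 May 2011.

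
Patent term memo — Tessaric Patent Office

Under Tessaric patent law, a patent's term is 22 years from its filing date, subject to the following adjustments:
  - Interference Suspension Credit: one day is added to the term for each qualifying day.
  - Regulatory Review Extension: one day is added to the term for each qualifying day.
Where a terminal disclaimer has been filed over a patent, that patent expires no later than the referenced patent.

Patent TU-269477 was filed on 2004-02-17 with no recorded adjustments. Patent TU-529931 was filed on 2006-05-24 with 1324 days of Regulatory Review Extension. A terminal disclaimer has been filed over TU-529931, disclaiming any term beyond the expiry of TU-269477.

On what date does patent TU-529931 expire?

2026-02-17

Natural term of TU-529931:
  Base: filing + 22 years → 24 May 2028.
  Regulatory Review Extension: +1324 days → 8 January 2032.
Expiry of referenced patent TU-269477:
  Base: filing + 22 years → 17 February 2026.
Terminal disclaimer: TU-529931 expires on the earlier of 8 January 2032 and 17 February 2026.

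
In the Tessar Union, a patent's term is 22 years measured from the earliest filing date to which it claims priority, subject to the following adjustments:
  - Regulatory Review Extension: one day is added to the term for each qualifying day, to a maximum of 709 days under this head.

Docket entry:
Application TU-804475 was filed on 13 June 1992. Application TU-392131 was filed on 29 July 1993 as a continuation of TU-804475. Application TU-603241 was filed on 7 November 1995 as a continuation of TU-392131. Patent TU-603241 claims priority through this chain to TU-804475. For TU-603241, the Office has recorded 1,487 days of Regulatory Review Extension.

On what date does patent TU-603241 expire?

Earliest priority filing: 13 June 1992.
Base term: 13 June 1992 + 22 years → 13 June 2014.
Regulatory Review Extension: 1487 days claimed exceeds the 709-day cap, so +709 days → 22 May 2016.

2016-05-22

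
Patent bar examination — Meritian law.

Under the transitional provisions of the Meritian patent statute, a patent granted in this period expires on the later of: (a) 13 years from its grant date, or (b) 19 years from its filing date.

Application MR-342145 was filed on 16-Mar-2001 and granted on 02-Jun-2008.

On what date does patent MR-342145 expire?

(a) grant + 13 years → 2 June 2021.
(b) filing + 19 years → 16 March 2020.
Later of the two: 2 June 2021.

June 2, 2021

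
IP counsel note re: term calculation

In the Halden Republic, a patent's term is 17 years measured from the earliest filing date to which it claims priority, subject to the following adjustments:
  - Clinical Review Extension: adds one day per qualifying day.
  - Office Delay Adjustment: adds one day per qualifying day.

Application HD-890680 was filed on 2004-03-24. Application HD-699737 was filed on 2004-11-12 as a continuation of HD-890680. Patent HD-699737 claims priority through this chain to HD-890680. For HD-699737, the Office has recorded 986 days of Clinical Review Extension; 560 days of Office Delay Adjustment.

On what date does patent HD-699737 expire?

Earliest priority filing: 24 March 2004.
Base term: 24 March 2004 + 17 years → 24 March 2021.
Clinical Review Extension: +986 days → 5 December 2023.
Office Delay Adjustment: +560 days → 17 June 2025.

June 17, 2025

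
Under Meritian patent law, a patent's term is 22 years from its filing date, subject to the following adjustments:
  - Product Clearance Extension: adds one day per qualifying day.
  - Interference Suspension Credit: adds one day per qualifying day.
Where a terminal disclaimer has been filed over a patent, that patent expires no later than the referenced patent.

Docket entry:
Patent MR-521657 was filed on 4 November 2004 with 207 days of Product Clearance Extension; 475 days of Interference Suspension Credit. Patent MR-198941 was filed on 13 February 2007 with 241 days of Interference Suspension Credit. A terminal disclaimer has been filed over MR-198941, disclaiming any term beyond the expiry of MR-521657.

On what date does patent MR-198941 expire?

2028-09-16

Natural term of MR-198941:
  Base: filing + 22 years → 13 February 2029.
  Interference Suspension Credit: +241 days → 12 October 2029.
Expiry of referenced patent MR-521657:
  Base: filing + 22 years → 4 November 2026.
  Product Clearance Extension: +207 days → 30 May 2027.
  Interference Suspension Credit: +475 days → 16 September 2028.
Terminal disclaimer: MR-198941 expires on the earlier of 12 October 2029 and 16 September 2028.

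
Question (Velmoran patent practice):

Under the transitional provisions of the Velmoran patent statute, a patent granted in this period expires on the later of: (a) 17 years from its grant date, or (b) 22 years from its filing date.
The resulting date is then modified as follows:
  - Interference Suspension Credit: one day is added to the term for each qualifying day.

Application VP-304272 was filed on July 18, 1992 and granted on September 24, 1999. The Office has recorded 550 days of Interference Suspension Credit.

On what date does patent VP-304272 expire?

(a) grant + 17 years → 24 September 2016.
(b) filing + 22 years → 18 July 2014.
Later of the two: 24 September 2016.
Interference Suspension Credit: +550 days → 28 March 2018.

March 28, 2018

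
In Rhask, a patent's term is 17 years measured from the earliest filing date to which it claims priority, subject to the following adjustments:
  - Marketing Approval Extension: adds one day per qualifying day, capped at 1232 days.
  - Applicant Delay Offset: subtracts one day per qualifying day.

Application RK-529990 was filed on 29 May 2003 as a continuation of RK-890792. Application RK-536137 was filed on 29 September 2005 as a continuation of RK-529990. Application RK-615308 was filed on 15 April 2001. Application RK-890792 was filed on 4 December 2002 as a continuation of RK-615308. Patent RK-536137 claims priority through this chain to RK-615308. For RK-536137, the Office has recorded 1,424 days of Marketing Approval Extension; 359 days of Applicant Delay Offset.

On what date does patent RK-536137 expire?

2020-09-04

Earliest priority filing: 15 April 2001.
Base term: 15 April 2001 + 17 years → 15 April 2018.
Marketing Approval Extension: 1424 days claimed exceeds the 1232-day cap, so +1232 days → 29 August 2021.
Applicant Delay Offset: −359 days → 4 September 2020.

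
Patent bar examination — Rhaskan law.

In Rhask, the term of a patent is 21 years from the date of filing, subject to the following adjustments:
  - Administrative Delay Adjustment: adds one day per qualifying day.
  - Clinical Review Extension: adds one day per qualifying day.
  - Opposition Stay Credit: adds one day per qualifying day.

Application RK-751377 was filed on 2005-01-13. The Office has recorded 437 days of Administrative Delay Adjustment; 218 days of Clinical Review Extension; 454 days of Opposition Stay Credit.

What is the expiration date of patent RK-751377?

January 26, 2029

Base term: filing date + 21 years → 13 January 2026.
Administrative Delay Adjustment: +437 days → 26 March 2027.
Clinical Review Extension: +218 days → 30 October 2027.
Opposition Stay Credit: +454 days → 26 January 2029.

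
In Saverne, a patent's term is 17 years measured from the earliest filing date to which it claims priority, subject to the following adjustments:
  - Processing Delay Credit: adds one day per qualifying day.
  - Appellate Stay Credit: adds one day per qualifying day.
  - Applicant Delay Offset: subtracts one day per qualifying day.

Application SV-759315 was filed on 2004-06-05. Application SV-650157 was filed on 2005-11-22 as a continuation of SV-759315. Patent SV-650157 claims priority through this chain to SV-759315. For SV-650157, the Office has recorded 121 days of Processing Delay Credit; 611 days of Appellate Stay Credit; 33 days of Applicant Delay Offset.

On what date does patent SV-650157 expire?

May 5, 2023

Earliest priority filing: 5 June 2004.
Base term: 5 June 2004 + 17 years → 5 June 2021.
Processing Delay Credit: +121 days → 4 October 2021.
Appellate Stay Credit: +611 days → 7 June 2023.
Applicant Delay Offset: −33 days → 5 May 2023.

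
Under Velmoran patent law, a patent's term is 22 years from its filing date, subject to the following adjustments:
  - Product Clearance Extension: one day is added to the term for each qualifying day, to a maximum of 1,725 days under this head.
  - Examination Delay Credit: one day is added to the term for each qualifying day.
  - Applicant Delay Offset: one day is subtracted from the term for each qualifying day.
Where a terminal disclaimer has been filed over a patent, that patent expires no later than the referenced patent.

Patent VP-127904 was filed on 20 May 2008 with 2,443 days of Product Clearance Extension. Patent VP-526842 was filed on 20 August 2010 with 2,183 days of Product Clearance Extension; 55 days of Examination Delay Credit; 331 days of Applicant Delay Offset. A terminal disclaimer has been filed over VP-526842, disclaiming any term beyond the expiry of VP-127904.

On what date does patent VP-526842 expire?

Natural term of VP-526842:
  Base: filing + 22 years → 20 August 2032.
  Product Clearance Extension: 2183 days claimed exceeds the 1725-day cap, so +1725 days → 11 May 2037.
  Examination Delay Credit: +55 days → 5 July 2037.
  Applicant Delay Offset: −331 days → 8 August 2036.
Expiry of referenced patent VP-127904:
  Base: filing + 22 years → 20 May 2030.
  Product Clearance Extension: 2443 days claimed exceeds the 1725-day cap, so +1725 days → 8 February 2035.
Terminal disclaimer: VP-526842 expires on the earlier of 8 August 2036 and 8 February 2035.

February 8, 2035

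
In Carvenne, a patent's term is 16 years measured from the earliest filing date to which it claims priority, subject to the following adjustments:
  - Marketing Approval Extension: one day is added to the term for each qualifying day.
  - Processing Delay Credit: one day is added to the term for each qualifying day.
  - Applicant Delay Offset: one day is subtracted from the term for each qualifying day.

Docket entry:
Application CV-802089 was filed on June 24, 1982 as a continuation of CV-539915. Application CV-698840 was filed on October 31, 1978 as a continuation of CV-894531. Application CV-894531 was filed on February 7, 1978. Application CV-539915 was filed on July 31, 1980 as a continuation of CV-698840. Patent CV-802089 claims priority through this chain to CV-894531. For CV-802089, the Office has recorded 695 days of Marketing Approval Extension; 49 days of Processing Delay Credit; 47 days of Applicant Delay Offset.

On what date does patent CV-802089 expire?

Earliest priority filing: 7 February 1978.
Base term: 7 February 1978 + 16 years → 7 February 1994.
Marketing Approval Extension: +695 days → 3 January 1996.
Processing Delay Credit: +49 days → 21 February 1996.
Applicant Delay Offset: −47 days → 5 January 1996.

January 5, 1996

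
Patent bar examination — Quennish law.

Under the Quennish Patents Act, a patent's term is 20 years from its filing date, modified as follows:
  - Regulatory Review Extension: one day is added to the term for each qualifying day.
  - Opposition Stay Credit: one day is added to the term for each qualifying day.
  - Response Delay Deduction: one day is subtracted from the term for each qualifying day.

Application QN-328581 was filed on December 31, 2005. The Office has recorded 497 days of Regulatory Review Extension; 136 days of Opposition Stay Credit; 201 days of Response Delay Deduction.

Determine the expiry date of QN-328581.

2027-03-08

Base term: filing date + 20 years → 31 December 2025.
Regulatory Review Extension: +497 days → 12 May 2027.
Opposition Stay Credit: +136 days → 25 September 2027.
Response Delay Deduction: −201 days → 8 March 2027.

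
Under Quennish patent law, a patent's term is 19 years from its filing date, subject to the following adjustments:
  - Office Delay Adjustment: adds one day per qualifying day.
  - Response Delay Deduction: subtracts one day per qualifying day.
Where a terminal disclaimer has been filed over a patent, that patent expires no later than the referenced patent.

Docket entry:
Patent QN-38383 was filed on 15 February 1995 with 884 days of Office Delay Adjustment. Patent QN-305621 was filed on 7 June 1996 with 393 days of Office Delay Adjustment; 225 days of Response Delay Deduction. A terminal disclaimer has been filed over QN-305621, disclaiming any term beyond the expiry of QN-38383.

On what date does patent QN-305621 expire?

Natural term of QN-305621:
  Base: filing + 19 years → 7 June 2015.
  Office Delay Adjustment: +393 days → 4 July 2016.
  Response Delay Deduction: −225 days → 22 November 2015.
Expiry of referenced patent QN-38383:
  Base: filing + 19 years → 15 February 2014.
  Office Delay Adjustment: +884 days → 18 July 2016.
Terminal disclaimer: QN-305621 expires on the earlier of 22 November 2015 and 18 July 2016.

November 22, 2015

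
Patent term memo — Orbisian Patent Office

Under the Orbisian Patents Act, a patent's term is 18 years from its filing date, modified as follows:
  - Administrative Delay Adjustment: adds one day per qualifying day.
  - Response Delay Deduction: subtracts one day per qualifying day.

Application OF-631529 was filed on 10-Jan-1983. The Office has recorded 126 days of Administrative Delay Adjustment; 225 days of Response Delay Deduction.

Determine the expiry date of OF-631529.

October 3, 2000

Base term: filing date + 18 years → 10 January 2001.
Administrative Delay Adjustment: +126 days → 16 May 2001.
Response Delay Deduction: −225 days → 3 October 2000.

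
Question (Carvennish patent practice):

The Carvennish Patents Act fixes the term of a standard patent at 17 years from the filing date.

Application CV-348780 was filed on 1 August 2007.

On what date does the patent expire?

2024-08-01

Filing date + 17 years → 1 August 2024.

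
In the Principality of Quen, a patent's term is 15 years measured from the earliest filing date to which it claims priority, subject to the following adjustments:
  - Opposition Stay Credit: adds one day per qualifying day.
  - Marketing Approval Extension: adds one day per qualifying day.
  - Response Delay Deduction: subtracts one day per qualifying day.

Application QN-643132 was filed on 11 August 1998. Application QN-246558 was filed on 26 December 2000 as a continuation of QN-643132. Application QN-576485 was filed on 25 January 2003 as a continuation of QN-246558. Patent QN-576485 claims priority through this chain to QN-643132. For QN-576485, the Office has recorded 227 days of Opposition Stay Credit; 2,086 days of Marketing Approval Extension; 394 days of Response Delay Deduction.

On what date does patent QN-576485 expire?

2018-11-12

Earliest priority filing: 11 August 1998.
Base term: 11 August 1998 + 15 years → 11 August 2013.
Opposition Stay Credit: +227 days → 26 March 2014.
Marketing Approval Extension: +2086 days → 11 December 2019.
Response Delay Deduction: −394 days → 12 November 2018.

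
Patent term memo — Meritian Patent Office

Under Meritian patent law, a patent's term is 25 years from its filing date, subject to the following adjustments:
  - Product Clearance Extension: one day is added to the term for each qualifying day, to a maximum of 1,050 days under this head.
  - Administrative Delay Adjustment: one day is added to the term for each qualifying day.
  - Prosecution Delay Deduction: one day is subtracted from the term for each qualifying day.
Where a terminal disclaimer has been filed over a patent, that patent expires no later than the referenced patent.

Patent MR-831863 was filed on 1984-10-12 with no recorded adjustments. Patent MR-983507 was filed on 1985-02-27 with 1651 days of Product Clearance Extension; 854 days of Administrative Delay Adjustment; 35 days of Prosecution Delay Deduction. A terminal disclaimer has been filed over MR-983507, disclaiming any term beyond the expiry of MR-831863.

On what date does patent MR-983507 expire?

Natural term of MR-983507:
  Base: filing + 25 years → 27 February 2010.
  Product Clearance Extension: 1651 days claimed exceeds the 1050-day cap, so +1050 days → 12 January 2013.
  Administrative Delay Adjustment: +854 days → 16 May 2015.
  Prosecution Delay Deduction: −35 days → 11 April 2015.
Expiry of referenced patent MR-831863:
  Base: filing + 25 years → 12 October 2009.
Terminal disclaimer: MR-983507 expires on the earlier of 11 April 2015 and 12 October 2009.

2009-10-12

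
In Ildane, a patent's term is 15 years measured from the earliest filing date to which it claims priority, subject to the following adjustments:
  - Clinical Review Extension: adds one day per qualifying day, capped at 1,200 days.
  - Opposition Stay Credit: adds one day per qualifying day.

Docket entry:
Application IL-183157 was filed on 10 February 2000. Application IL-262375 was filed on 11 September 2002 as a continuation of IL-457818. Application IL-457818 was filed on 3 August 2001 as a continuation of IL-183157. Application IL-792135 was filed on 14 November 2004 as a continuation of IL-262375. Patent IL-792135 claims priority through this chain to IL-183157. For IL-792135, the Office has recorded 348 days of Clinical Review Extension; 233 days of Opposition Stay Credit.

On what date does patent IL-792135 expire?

Earliest priority filing: 10 February 2000.
Base term: 10 February 2000 + 15 years → 10 February 2015.
Clinical Review Extension: 348 days (within the 1200-day cap) → +348 days → 24 January 2016.
Opposition Stay Credit: +233 days → 13 September 2016.

September 13, 2016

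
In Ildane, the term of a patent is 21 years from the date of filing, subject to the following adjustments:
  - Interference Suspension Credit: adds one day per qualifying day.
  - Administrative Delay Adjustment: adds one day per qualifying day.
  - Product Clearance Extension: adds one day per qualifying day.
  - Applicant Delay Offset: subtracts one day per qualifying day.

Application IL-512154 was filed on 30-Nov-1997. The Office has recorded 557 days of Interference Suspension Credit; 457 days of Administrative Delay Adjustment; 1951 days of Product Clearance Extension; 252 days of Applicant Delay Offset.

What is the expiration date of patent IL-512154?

2026-05-05

Base term: filing date + 21 years → 30 November 2018.
Interference Suspension Credit: +557 days → 9 June 2020.
Administrative Delay Adjustment: +457 days → 9 September 2021.
Product Clearance Extension: +1951 days → 12 January 2027.
Applicant Delay Offset: −252 days → 5 May 2026.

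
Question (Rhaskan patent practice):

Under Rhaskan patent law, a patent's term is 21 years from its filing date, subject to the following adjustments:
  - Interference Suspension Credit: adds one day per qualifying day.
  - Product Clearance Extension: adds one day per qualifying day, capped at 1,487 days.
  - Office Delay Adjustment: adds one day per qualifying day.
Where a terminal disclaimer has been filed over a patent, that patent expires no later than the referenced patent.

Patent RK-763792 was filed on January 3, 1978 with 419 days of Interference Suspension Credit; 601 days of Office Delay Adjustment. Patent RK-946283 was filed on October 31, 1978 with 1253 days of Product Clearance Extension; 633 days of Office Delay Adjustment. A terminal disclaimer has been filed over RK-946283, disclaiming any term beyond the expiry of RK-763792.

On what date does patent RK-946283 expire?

October 19, 2001

Natural term of RK-946283:
  Base: filing + 21 years → 31 October 1999.
  Product Clearance Extension: 1253 days (within the 1487-day cap) → +1253 days → 6 April 2003.
  Office Delay Adjustment: +633 days → 29 December 2004.
Expiry of referenced patent RK-763792:
  Base: filing + 21 years → 3 January 1999.
  Interference Suspension Credit: +419 days → 26 February 2000.
  Office Delay Adjustment: +601 days → 19 October 2001.
Terminal disclaimer: RK-946283 expires on the earlier of 29 December 2004 and 19 October 2001.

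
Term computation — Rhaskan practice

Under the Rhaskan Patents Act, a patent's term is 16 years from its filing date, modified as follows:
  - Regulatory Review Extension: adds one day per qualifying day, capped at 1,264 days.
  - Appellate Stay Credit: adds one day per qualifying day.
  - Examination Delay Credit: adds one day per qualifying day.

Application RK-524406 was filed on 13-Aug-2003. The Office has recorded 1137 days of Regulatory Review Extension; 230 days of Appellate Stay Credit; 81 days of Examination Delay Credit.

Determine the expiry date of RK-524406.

Base term: filing date + 16 years → 13 August 2019.
Regulatory Review Extension: 1137 days (within the 1264-day cap) → +1137 days → 23 September 2022.
Appellate Stay Credit: +230 days → 11 May 2023.
Examination Delay Credit: +81 days → 31 July 2023.

July 31, 2023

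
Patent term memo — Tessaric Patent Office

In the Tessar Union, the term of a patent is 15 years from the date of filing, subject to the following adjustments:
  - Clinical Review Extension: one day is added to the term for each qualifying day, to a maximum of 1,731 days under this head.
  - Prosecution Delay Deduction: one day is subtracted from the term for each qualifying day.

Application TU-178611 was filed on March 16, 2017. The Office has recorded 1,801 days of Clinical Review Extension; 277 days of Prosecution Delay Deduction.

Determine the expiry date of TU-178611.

Base term: filing date + 15 years → 16 March 2032.
Clinical Review Extension: 1801 days claimed exceeds the 1731-day cap, so +1731 days → 11 December 2036.
Prosecution Delay Deduction: −277 days → 9 March 2036.

2036-03-09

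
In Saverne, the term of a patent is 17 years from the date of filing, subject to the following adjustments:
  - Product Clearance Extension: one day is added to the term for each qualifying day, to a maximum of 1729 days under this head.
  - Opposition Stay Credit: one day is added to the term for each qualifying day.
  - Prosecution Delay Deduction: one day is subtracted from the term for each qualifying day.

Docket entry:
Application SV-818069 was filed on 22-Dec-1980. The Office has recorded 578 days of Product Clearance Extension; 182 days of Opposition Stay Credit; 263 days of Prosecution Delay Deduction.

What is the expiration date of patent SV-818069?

Base term: filing date + 17 years → 22 December 1997.
Product Clearance Extension: 578 days (within the 1729-day cap) → +578 days → 23 July 1999.
Opposition Stay Credit: +182 days → 21 January 2000.
Prosecution Delay Deduction: −263 days → 3 May 1999.

1999-05-03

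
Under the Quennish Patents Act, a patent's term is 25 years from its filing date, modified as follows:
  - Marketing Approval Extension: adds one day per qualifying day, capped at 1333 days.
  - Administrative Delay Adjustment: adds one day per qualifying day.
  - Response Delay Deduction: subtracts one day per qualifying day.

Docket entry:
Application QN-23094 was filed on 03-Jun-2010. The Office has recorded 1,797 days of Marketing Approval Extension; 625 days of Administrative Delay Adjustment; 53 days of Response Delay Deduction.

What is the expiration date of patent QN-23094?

August 20, 2040

Base term: filing date + 25 years → 3 June 2035.
Marketing Approval Extension: 1797 days claimed exceeds the 1333-day cap, so +1333 days → 26 January 2039.
Administrative Delay Adjustment: +625 days → 12 October 2040.
Response Delay Deduction: −53 days → 20 August 2040.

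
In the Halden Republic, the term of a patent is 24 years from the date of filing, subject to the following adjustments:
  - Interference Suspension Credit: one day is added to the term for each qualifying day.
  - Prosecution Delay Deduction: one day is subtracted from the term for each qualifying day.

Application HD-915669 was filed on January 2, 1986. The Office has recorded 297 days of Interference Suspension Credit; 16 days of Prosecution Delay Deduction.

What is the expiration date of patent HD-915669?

Base term: filing date + 24 years → 2 January 2010.
Interference Suspension Credit: +297 days → 26 October 2010.
Prosecution Delay Deduction: −16 days → 10 October 2010.

October 10, 2010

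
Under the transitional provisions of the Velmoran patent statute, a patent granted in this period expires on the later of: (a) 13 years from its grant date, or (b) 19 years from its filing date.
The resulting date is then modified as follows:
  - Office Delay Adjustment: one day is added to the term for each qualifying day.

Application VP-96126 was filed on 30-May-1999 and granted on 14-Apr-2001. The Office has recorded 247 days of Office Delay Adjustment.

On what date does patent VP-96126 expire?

2019-02-01

(a) grant + 13 years → 14 April 2014.
(b) filing + 19 years → 30 May 2018.
Later of the two: 30 May 2018.
Office Delay Adjustment: +247 days → 1 February 2019.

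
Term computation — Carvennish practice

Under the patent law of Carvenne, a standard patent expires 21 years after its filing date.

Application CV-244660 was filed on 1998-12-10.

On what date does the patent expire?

2019-12-10

Filing date + 21 years → 10 December 2019.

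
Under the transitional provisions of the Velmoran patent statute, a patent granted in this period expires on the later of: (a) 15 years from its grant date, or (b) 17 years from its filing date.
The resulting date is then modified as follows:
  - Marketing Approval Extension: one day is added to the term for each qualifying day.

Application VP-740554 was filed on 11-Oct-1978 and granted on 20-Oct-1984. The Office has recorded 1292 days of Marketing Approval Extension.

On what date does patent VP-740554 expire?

(a) grant + 15 years → 20 October 1999.
(b) filing + 17 years → 11 October 1995.
Later of the two: 20 October 1999.
Marketing Approval Extension: +1292 days → 4 May 2003.

May 4, 2003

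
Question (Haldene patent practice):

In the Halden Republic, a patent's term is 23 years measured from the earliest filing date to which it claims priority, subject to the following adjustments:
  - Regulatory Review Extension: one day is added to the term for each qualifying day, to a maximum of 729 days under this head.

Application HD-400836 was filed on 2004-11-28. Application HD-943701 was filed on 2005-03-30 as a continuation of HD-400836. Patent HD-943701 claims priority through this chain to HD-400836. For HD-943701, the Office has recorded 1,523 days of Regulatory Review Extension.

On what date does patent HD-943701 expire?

2029-11-26

Earliest priority filing: 28 November 2004.
Base term: 28 November 2004 + 23 years → 28 November 2027.
Regulatory Review Extension: 1523 days claimed exceeds the 729-day cap, so +729 days → 26 November 2029.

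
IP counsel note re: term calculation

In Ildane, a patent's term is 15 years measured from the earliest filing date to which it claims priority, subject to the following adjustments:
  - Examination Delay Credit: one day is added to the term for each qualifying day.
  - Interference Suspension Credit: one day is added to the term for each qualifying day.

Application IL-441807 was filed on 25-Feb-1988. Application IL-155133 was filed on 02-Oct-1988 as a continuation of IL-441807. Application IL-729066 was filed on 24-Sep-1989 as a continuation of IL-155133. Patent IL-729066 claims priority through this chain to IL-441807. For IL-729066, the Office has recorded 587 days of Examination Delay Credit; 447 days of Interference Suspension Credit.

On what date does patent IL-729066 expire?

Earliest priority filing: 25 February 1988.
Base term: 25 February 1988 + 15 years → 25 February 2003.
Examination Delay Credit: +587 days → 4 October 2004.
Interference Suspension Credit: +447 days → 25 December 2005.

December 25, 2005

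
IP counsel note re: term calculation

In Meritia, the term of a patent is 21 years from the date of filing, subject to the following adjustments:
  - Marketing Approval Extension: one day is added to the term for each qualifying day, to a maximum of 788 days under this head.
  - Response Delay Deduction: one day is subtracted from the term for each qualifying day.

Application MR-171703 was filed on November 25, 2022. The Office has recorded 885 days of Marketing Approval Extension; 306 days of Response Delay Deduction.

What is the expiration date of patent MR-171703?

Base term: filing date + 21 years → 25 November 2043.
Marketing Approval Extension: 885 days claimed exceeds the 788-day cap, so +788 days → 21 January 2046.
Response Delay Deduction: −306 days → 21 March 2045.

March 21, 2045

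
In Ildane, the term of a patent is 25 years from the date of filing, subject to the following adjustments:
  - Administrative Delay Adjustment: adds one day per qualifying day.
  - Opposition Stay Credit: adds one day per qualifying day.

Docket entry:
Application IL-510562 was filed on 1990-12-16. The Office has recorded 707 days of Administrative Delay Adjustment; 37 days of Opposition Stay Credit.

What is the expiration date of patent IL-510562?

Base term: filing date + 25 years → 16 December 2015.
Administrative Delay Adjustment: +707 days → 22 November 2017.
Opposition Stay Credit: +37 days → 29 December 2017.

2017-12-29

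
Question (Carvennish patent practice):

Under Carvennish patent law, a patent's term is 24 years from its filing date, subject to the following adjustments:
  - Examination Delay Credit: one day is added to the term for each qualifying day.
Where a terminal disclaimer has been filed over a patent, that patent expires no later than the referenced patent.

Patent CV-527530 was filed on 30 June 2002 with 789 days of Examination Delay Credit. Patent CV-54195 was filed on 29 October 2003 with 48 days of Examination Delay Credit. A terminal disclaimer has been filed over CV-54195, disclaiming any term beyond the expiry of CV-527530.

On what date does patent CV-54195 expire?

Natural term of CV-54195:
  Base: filing + 24 years → 29 October 2027.
  Examination Delay Credit: +48 days → 16 December 2027.
Expiry of referenced patent CV-527530:
  Base: filing + 24 years → 30 June 2026.
  Examination Delay Credit: +789 days → 27 August 2028.
Terminal disclaimer: CV-54195 expires on the earlier of 16 December 2027 and 27 August 2028.

December 16, 2027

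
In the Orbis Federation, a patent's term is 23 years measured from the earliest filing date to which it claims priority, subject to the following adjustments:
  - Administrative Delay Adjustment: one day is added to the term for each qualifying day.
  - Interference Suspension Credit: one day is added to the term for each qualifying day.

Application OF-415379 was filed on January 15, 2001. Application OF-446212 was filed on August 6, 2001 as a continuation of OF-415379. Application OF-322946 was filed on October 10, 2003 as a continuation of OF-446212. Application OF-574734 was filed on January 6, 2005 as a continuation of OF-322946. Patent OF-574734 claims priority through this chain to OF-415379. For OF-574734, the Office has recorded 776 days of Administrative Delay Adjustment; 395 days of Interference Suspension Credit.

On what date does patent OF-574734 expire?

2027-03-31

Earliest priority filing: 15 January 2001.
Base term: 15 January 2001 + 23 years → 15 January 2024.
Administrative Delay Adjustment: +776 days → 1 March 2026.
Interference Suspension Credit: +395 days → 31 March 2027.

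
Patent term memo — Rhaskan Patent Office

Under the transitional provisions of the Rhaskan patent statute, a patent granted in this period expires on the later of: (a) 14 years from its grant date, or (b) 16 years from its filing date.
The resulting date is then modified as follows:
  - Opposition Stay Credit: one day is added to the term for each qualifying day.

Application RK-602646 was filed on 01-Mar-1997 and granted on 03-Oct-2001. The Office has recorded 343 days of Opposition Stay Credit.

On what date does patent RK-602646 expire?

(a) grant + 14 years → 3 October 2015.
(b) filing + 16 years → 1 March 2013.
Later of the two: 3 October 2015.
Opposition Stay Credit: +343 days → 10 September 2016.

2016-09-10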